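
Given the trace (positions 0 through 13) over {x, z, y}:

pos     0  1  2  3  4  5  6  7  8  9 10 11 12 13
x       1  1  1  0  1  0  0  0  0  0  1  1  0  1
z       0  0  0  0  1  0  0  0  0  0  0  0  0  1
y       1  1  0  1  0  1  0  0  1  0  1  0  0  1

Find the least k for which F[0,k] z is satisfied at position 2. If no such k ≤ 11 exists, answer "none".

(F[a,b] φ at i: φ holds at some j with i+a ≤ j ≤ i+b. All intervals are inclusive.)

Scan j = 2,3,… for z:
  j=2: fails
  j=3: fails
  j=4: holds
First hit at j=4, so smallest k = 4-2 = 2.

2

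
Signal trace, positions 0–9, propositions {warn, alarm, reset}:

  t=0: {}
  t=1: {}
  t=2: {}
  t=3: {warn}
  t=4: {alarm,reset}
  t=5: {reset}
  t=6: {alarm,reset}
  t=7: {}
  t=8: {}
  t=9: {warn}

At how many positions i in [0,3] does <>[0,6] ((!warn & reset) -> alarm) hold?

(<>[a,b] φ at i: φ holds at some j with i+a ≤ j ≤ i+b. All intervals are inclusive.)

Evaluate at each i in [0,3]:
  i=0: ✓ (witness j=0)
  i=1: ✓ (witness j=1)
  i=2: ✓ (witness j=2)
  i=3: ✓ (witness j=3)
Positions where it holds: {0, 1, 2, 3} → 4.

4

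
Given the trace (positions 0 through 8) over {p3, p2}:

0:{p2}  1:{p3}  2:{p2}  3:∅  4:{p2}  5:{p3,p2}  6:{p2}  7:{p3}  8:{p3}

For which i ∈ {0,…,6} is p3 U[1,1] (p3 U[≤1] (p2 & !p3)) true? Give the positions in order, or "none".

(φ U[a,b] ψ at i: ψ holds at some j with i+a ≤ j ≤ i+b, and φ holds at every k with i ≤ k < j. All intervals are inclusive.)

1, 5

Evaluate at each i in [0,6]:
  i=0: ✗ (lhs fails at k=0 before rhs at j=1)
  i=1: ✓ (rhs at j=2; lhs holds on [1,1])
  i=2: ✗ (no rhs in [3,3])
  i=3: ✗ (lhs fails at k=3 before rhs at j=4)
  i=4: ✗ (lhs fails at k=4 before rhs at j=5)
  i=5: ✓ (rhs at j=6; lhs holds on [5,5])
  i=6: ✗ (no rhs in [7,7])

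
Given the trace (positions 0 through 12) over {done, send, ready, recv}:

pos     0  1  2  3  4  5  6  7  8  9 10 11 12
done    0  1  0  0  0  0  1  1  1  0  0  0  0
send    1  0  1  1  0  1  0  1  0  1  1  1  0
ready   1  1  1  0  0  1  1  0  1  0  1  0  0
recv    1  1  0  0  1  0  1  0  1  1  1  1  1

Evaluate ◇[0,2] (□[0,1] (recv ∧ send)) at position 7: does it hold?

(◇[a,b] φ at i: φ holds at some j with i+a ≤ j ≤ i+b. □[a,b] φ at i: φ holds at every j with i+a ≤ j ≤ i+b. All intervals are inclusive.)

Check □[0,1] (recv ∧ send) at each j in [7,9]:
  j=7: fails at 7
  j=8: fails at 8
  j=9: holds on [9,10]
Found at j=9 → formula holds.

Holds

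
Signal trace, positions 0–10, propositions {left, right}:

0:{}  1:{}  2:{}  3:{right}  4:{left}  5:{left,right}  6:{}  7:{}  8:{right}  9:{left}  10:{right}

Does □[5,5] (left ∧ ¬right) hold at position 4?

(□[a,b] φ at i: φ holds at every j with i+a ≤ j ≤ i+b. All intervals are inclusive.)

Check (left ∧ ¬right) at every j in [9,9]:
  j=9: true
All positions satisfy it → formula holds.

Holds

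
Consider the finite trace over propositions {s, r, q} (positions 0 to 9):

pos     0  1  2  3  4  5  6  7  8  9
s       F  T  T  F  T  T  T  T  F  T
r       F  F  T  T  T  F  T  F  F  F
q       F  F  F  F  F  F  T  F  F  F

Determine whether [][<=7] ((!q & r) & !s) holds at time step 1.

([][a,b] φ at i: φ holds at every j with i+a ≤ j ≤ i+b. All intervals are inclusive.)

Check ((!q & r) & !s) at every j in [1,8]:
  j=1: false
  j=2: false
  j=3: true
  j=4: false
  j=5: false
  j=6: false
  j=7: false
  j=8: false
Fails at j=1 → formula fails.

Does not hold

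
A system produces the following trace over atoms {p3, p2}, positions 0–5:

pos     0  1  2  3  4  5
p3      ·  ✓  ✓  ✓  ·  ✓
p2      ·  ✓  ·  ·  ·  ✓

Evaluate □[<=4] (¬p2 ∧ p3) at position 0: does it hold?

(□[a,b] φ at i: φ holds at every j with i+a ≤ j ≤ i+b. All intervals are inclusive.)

No

Check (¬p2 ∧ p3) at every j in [0,4]:
  j=0: false
  j=1: false
  j=2: true
  j=3: true
  j=4: false
Fails at j=0 → formula fails.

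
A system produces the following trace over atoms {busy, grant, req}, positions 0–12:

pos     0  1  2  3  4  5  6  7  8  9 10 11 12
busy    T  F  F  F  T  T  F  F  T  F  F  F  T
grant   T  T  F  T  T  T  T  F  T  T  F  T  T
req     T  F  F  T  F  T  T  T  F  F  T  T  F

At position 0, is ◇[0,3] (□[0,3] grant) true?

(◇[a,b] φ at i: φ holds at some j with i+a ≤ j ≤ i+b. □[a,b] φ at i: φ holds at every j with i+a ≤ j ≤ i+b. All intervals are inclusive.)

Yes

Check □[0,3] grant at each j in [0,3]:
  j=0: fails at 2
  j=1: fails at 2
  j=2: fails at 2
  j=3: holds on [3,6]
Found at j=3 → formula holds.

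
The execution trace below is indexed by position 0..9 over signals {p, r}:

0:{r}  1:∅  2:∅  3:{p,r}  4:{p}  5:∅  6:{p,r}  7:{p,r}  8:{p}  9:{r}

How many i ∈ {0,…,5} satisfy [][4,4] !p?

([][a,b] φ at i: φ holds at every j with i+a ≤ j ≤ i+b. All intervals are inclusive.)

2

Evaluate at each i in [0,5]:
  i=0: ✗ (fails at j=4)
  i=1: ✓ (all of [5,5])
  i=2: ✗ (fails at j=6)
  i=3: ✗ (fails at j=7)
  i=4: ✗ (fails at j=8)
  i=5: ✓ (all of [9,9])
Positions where it holds: {1, 5} → 2.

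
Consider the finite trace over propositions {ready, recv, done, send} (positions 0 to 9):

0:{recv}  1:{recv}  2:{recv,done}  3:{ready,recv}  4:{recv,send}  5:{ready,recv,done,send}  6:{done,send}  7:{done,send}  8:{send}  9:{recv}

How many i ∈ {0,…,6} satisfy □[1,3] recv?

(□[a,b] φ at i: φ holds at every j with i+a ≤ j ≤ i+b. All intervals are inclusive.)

3

Evaluate at each i in [0,6]:
  i=0: ✓ (all of [1,3])
  i=1: ✓ (all of [2,4])
  i=2: ✓ (all of [3,5])
  i=3: ✗ (fails at j=6)
  i=4: ✗ (fails at j=6)
  i=5: ✗ (fails at j=6)
  i=6: ✗ (fails at j=7)
Positions where it holds: {0, 1, 2} → 3.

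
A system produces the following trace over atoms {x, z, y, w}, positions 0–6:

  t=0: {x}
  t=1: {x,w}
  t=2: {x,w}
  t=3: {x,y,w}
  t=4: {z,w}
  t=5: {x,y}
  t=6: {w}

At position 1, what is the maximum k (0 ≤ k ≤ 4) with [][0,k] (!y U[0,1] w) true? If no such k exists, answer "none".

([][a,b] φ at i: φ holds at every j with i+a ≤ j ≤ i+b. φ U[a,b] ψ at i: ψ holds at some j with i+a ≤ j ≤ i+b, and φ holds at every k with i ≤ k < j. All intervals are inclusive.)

(!y U[0,1] w) must hold from j=1 onward; find where it first fails.
  j=1: holds
  j=2: holds
  j=3: holds
  j=4: holds
  j=5: fails
Holds on [1,4], so largest k = 3.

3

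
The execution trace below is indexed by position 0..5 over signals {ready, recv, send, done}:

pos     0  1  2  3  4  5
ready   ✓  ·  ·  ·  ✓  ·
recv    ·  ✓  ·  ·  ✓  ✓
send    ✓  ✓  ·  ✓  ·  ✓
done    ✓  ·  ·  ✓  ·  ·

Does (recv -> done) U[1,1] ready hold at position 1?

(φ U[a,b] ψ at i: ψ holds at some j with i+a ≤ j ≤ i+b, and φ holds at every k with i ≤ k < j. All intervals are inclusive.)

Need some j in [2,2] with ready, and (recv -> done) at every k in [1,j-1].
  j=2: ready false.
No j in the window works → until fails.

No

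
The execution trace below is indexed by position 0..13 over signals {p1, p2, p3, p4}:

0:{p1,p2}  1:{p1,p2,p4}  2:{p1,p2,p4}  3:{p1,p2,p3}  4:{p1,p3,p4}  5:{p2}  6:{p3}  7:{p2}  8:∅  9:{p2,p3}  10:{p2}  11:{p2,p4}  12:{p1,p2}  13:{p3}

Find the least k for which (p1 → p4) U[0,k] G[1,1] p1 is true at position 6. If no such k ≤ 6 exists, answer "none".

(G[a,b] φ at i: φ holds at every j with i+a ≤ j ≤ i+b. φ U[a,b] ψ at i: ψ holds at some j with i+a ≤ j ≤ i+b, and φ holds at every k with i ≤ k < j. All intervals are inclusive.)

5

Need earliest j ≥ 6 with G[1,1] p1, and (p1 → p4) at every k in [6,j-1].
  j=6: rhs fails.
  j=7: rhs fails.
  j=8: rhs fails.
  j=9: rhs fails.
  j=10: rhs fails.
  j=11: rhs holds; lhs holds on [6,10]. k = 5.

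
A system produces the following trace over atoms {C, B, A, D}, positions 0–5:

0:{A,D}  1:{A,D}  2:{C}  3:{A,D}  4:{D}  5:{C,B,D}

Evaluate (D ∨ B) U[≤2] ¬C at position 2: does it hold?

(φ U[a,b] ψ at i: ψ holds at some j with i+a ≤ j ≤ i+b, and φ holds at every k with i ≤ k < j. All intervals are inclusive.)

False

Need some j in [2,4] with ¬C, and (D ∨ B) at every k in [2,j-1].
  j=2: ¬C false.
  j=3: ¬C holds, but (D ∨ B) fails at k=2 → not this j.
  j=4: ¬C holds, but (D ∨ B) fails at k=2 → not this j.
No j in the window works → until fails.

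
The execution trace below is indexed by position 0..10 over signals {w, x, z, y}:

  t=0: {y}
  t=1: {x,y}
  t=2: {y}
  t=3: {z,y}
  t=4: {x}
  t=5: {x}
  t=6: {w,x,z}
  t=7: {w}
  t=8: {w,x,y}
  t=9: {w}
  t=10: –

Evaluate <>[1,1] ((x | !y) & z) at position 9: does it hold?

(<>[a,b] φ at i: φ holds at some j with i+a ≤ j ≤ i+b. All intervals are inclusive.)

Does not hold

Check ((x | !y) & z) at each j in [10,10]:
  j=10: false
No position in the window satisfies it → formula fails.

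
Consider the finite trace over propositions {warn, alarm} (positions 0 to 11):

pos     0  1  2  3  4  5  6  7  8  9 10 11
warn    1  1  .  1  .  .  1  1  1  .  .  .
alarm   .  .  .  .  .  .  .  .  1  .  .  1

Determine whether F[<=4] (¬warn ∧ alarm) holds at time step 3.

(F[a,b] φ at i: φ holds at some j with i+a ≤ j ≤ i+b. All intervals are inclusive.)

Check (¬warn ∧ alarm) at each j in [3,7]:
  j=3: false
  j=4: false
  j=5: false
  j=6: false
  j=7: false
No position in the window satisfies it → formula fails.

Does not hold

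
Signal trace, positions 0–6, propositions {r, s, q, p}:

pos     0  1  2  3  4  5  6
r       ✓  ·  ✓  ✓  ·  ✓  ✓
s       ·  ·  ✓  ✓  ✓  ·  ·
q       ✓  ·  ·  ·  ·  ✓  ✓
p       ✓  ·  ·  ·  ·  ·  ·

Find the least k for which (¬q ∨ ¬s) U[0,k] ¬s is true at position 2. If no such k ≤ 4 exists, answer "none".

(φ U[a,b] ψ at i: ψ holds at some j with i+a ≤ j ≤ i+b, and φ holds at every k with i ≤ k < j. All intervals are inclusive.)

3

Need earliest j ≥ 2 with ¬s, and (¬q ∨ ¬s) at every k in [2,j-1].
  j=2: rhs fails.
  j=3: rhs fails.
  j=4: rhs fails.
  j=5: rhs holds; lhs holds on [2,4]. k = 3.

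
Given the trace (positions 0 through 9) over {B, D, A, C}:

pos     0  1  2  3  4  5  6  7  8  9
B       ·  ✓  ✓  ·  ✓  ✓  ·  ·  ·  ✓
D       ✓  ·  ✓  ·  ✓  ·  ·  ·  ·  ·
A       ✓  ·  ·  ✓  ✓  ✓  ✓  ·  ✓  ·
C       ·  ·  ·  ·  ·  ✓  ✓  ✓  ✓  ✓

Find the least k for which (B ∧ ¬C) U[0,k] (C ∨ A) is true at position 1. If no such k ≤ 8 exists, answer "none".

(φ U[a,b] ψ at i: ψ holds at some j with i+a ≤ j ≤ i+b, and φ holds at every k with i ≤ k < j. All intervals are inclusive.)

2

Need earliest j ≥ 1 with (C ∨ A), and (B ∧ ¬C) at every k in [1,j-1].
  j=1: rhs fails.
  j=2: rhs fails.
  j=3: rhs holds; lhs holds on [1,2]. k = 2.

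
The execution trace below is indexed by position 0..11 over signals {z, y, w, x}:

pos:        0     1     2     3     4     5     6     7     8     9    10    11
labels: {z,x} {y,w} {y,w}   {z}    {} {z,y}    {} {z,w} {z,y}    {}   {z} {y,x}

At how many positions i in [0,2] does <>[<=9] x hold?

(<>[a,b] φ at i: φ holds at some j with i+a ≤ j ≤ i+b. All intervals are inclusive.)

Evaluate at each i in [0,2]:
  i=0: ✓ (witness j=0)
  i=1: ✗ (none in [1,10])
  i=2: ✓ (witness j=11)
Positions where it holds: {0, 2} → 2.

2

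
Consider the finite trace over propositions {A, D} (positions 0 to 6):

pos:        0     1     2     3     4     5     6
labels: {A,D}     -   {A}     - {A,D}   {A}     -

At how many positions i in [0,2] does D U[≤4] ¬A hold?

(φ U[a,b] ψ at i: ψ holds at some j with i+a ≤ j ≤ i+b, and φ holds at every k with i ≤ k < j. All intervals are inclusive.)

2

Evaluate at each i in [0,2]:
  i=0: ✓ (rhs at j=1; lhs holds on [0,0])
  i=1: ✓ (rhs at j=1)
  i=2: ✗ (lhs fails at k=2 before rhs at j=3)
Positions where it holds: {0, 1} → 2.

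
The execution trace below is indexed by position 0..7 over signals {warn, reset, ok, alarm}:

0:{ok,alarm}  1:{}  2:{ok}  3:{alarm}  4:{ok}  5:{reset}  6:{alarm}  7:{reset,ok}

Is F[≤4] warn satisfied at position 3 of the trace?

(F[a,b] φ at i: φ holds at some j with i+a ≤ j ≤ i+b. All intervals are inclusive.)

False

Check warn at each j in [3,7]:
  j=3: false
  j=4: false
  j=5: false
  j=6: false
  j=7: false
No position in the window satisfies it → formula fails.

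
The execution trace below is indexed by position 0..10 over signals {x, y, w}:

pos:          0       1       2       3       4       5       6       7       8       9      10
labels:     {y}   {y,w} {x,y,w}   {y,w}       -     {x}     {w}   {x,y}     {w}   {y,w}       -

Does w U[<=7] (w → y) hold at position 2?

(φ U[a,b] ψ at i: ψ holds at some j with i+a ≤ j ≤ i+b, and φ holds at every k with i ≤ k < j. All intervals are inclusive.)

Holds

Need some j in [2,9] with (w → y), and w at every k in [2,j-1].
  j=2: (w → y) holds; no prefix to check → satisfied.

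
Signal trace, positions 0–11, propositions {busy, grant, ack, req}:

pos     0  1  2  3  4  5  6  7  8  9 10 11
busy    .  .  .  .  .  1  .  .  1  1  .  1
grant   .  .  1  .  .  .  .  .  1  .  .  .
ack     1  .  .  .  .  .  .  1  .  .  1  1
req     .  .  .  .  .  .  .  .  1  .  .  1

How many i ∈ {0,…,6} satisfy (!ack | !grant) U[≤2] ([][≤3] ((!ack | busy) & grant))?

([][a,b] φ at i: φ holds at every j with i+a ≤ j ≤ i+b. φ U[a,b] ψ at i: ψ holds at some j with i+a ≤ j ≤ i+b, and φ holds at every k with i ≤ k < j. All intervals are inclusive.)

0

Evaluate at each i in [0,6]:
  i=0: ✗ (no rhs in [0,2])
  i=1: ✗ (no rhs in [1,3])
  i=2: ✗ (no rhs in [2,4])
  i=3: ✗ (no rhs in [3,5])
  i=4: ✗ (no rhs in [4,6])
  i=5: ✗ (no rhs in [5,7])
  i=6: ✗ (no rhs in [6,8])
Positions where it holds: {} → 0.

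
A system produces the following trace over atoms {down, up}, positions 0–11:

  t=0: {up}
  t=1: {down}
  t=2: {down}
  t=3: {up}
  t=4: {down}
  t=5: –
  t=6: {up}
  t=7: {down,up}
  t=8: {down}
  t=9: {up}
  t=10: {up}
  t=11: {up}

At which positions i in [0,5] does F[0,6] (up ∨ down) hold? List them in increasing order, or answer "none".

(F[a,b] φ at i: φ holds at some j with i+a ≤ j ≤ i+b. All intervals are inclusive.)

Evaluate at each i in [0,5]:
  i=0: ✓ (witness j=0)
  i=1: ✓ (witness j=1)
  i=2: ✓ (witness j=2)
  i=3: ✓ (witness j=3)
  i=4: ✓ (witness j=4)
  i=5: ✓ (witness j=6)

0, 1, 2, 3, 4, 5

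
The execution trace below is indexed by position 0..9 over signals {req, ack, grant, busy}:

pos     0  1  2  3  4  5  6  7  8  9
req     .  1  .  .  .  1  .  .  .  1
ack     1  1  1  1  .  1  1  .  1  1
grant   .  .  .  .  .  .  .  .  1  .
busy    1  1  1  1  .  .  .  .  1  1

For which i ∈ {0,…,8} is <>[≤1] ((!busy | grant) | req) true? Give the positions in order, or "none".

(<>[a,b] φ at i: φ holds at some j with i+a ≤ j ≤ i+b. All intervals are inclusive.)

0, 1, 3, 4, 5, 6, 7, 8

Evaluate at each i in [0,8]:
  i=0: ✓ (witness j=1)
  i=1: ✓ (witness j=1)
  i=2: ✗ (none in [2,3])
  i=3: ✓ (witness j=4)
  i=4: ✓ (witness j=4)
  i=5: ✓ (witness j=5)
  i=6: ✓ (witness j=6)
  i=7: ✓ (witness j=7)
  i=8: ✓ (witness j=8)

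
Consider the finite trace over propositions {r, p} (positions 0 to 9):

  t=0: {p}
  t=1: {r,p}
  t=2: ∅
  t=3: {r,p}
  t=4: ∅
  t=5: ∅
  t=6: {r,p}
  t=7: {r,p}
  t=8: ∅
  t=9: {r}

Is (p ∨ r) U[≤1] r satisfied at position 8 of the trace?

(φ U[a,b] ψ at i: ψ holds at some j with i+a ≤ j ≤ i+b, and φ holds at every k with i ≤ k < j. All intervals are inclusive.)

Does not hold

Need some j in [8,9] with r, and (p ∨ r) at every k in [8,j-1].
  j=8: r false.
  j=9: r holds, but (p ∨ r) fails at k=8 → not this j.
No j in the window works → until fails.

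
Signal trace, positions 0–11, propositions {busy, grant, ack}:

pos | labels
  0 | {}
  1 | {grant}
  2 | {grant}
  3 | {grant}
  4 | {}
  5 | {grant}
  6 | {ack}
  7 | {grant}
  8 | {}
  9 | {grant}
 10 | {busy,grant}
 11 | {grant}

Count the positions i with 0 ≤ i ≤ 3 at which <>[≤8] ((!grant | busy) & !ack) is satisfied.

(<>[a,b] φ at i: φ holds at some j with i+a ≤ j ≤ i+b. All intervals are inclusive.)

Evaluate at each i in [0,3]:
  i=0: ✓ (witness j=0)
  i=1: ✓ (witness j=4)
  i=2: ✓ (witness j=4)
  i=3: ✓ (witness j=4)
Positions where it holds: {0, 1, 2, 3} → 4.

4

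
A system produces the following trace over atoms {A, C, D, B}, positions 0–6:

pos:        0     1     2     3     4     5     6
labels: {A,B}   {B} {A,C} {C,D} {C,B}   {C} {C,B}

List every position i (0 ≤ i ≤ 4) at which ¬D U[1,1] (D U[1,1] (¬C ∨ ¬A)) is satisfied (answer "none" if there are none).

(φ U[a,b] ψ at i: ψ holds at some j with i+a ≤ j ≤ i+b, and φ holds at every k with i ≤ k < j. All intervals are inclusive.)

Evaluate at each i in [0,4]:
  i=0: ✗ (no rhs in [1,1])
  i=1: ✗ (no rhs in [2,2])
  i=2: ✓ (rhs at j=3; lhs holds on [2,2])
  i=3: ✗ (no rhs in [4,4])
  i=4: ✗ (no rhs in [5,5])

2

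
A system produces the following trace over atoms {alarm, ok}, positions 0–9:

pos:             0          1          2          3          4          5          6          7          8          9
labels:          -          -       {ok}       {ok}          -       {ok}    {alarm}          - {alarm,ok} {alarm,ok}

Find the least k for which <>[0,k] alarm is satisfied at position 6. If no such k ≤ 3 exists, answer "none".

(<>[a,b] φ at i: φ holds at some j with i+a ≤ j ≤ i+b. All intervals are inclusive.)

Scan j = 6,7,… for alarm:
  j=6: holds
First hit at j=6, so smallest k = 6-6 = 0.

0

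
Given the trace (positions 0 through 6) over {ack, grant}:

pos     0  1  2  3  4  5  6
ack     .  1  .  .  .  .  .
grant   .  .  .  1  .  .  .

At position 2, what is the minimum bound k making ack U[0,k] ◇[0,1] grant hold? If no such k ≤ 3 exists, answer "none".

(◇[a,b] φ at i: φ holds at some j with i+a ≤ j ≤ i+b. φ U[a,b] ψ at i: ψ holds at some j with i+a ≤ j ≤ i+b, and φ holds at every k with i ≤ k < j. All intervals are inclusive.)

0

Need earliest j ≥ 2 with ◇[0,1] grant, and ack at every k in [2,j-1].
  j=2: rhs holds (empty prefix). k = 0.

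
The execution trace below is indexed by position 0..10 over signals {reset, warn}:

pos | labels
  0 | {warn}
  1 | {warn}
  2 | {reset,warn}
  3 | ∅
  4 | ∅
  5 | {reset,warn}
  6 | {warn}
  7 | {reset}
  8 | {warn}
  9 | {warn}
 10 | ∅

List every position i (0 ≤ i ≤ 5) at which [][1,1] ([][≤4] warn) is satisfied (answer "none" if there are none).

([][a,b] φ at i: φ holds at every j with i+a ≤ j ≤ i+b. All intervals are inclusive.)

none

Evaluate at each i in [0,5]:
  i=0: ✗ (fails at j=1)
  i=1: ✗ (fails at j=2)
  i=2: ✗ (fails at j=3)
  i=3: ✗ (fails at j=4)
  i=4: ✗ (fails at j=5)
  i=5: ✗ (fails at j=6)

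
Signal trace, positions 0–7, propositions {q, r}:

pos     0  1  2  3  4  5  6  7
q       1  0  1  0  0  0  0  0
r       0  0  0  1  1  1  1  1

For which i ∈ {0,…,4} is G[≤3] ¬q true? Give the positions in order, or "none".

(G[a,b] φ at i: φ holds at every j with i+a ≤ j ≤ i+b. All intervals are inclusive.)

Evaluate at each i in [0,4]:
  i=0: ✗ (fails at j=0)
  i=1: ✗ (fails at j=2)
  i=2: ✗ (fails at j=2)
  i=3: ✓ (all of [3,6])
  i=4: ✓ (all of [4,7])

3, 4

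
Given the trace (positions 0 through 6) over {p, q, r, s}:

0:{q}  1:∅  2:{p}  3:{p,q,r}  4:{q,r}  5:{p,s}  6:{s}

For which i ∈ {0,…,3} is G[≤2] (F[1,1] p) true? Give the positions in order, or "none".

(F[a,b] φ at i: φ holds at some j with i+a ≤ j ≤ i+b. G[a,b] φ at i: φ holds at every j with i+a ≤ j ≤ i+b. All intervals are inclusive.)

Evaluate at each i in [0,3]:
  i=0: ✗ (fails at j=0)
  i=1: ✗ (fails at j=3)
  i=2: ✗ (fails at j=3)
  i=3: ✗ (fails at j=3)

none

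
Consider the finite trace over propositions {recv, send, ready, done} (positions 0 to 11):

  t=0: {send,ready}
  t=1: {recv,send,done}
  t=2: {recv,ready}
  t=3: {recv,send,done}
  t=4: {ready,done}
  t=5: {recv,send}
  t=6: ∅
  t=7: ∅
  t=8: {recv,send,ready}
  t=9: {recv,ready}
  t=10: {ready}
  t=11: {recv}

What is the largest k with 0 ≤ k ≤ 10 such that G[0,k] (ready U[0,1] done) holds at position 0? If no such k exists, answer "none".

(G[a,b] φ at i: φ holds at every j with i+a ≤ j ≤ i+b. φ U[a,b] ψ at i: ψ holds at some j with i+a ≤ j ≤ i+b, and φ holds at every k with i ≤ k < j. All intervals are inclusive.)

4

(ready U[0,1] done) must hold from j=0 onward; find where it first fails.
  j=0: holds
  j=1: holds
  j=2: holds
  j=3: holds
  j=4: holds
  j=5: fails
Holds on [0,4], so largest k = 4.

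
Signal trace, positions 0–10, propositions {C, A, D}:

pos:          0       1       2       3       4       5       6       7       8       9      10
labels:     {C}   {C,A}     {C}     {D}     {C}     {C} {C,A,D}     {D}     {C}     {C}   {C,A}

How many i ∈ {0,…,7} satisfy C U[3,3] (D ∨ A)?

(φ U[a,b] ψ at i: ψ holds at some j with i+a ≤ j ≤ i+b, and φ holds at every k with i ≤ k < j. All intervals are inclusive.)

Evaluate at each i in [0,7]:
  i=0: ✓ (rhs at j=3; lhs holds on [0,2])
  i=1: ✗ (no rhs in [4,4])
  i=2: ✗ (no rhs in [5,5])
  i=3: ✗ (lhs fails at k=3 before rhs at j=6)
  i=4: ✓ (rhs at j=7; lhs holds on [4,6])
  i=5: ✗ (no rhs in [8,8])
  i=6: ✗ (no rhs in [9,9])
  i=7: ✗ (lhs fails at k=7 before rhs at j=10)
Positions where it holds: {0, 4} → 2.

2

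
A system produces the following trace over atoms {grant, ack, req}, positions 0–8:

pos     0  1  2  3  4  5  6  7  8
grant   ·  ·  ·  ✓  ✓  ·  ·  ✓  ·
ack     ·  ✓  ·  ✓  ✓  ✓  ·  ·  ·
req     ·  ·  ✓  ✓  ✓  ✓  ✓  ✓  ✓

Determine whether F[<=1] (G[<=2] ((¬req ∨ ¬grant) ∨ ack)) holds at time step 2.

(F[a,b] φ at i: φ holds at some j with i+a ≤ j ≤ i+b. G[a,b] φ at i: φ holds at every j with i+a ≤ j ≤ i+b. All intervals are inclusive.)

True

Check G[<=2] ((¬req ∨ ¬grant) ∨ ack) at each j in [2,3]:
  j=2: holds on [2,4]
  j=3: holds on [3,5]
Found at j=2 → formula holds.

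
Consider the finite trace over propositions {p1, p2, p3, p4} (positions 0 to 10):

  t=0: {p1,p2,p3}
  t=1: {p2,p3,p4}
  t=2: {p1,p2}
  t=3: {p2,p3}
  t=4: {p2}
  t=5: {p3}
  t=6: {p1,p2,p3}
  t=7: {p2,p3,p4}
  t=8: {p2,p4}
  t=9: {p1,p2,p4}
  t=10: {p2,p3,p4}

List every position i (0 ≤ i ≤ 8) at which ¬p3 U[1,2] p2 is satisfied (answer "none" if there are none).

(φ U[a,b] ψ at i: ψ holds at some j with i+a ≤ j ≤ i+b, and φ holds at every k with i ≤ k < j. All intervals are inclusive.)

2, 8

Evaluate at each i in [0,8]:
  i=0: ✗ (lhs fails at k=0 before rhs at j=1)
  i=1: ✗ (lhs fails at k=1 before rhs at j=2)
  i=2: ✓ (rhs at j=3; lhs holds on [2,2])
  i=3: ✗ (lhs fails at k=3 before rhs at j=4)
  i=4: ✗ (lhs fails at k=5 before rhs at j=6)
  i=5: ✗ (lhs fails at k=5 before rhs at j=6)
  i=6: ✗ (lhs fails at k=6 before rhs at j=7)
  i=7: ✗ (lhs fails at k=7 before rhs at j=8)
  i=8: ✓ (rhs at j=9; lhs holds on [8,8])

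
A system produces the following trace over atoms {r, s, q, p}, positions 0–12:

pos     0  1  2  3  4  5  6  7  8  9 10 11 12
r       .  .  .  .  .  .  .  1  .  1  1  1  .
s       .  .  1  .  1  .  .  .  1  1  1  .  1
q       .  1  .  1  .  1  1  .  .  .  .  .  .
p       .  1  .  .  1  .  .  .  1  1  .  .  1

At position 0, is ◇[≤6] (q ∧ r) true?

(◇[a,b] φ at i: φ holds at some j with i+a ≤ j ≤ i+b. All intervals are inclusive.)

Check (q ∧ r) at each j in [0,6]:
  j=0: false
  j=1: false
  j=2: false
  j=3: false
  j=4: false
  j=5: false
  j=6: false
No position in the window satisfies it → formula fails.

False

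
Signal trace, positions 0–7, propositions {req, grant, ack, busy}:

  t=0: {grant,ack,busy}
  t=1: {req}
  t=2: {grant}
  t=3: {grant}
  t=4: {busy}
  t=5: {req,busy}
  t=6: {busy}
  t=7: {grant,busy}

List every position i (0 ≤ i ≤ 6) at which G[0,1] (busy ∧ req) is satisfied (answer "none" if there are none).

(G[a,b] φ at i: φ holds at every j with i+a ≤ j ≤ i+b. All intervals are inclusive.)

none

Evaluate at each i in [0,6]:
  i=0: ✗ (fails at j=0)
  i=1: ✗ (fails at j=1)
  i=2: ✗ (fails at j=2)
  i=3: ✗ (fails at j=3)
  i=4: ✗ (fails at j=4)
  i=5: ✗ (fails at j=6)
  i=6: ✗ (fails at j=6)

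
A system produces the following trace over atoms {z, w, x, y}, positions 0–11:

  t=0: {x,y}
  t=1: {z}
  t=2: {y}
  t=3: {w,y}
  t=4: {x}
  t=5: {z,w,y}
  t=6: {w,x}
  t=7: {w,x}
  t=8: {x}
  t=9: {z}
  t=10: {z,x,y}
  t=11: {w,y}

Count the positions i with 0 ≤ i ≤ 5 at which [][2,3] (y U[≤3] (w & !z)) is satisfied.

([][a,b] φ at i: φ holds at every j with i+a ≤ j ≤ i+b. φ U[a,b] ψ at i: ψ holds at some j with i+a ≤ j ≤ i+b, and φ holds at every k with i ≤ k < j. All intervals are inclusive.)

3

Evaluate at each i in [0,5]:
  i=0: ✓ (all of [2,3])
  i=1: ✗ (fails at j=4)
  i=2: ✗ (fails at j=4)
  i=3: ✓ (all of [5,6])
  i=4: ✓ (all of [6,7])
  i=5: ✗ (fails at j=8)
Positions where it holds: {0, 3, 4} → 3.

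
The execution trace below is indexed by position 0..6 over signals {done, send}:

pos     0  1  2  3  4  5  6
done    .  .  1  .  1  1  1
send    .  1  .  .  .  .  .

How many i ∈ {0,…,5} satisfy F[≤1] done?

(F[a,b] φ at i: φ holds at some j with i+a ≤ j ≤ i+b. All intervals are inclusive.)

Evaluate at each i in [0,5]:
  i=0: ✗ (none in [0,1])
  i=1: ✓ (witness j=2)
  i=2: ✓ (witness j=2)
  i=3: ✓ (witness j=4)
  i=4: ✓ (witness j=4)
  i=5: ✓ (witness j=5)
Positions where it holds: {1, 2, 3, 4, 5} → 5.

5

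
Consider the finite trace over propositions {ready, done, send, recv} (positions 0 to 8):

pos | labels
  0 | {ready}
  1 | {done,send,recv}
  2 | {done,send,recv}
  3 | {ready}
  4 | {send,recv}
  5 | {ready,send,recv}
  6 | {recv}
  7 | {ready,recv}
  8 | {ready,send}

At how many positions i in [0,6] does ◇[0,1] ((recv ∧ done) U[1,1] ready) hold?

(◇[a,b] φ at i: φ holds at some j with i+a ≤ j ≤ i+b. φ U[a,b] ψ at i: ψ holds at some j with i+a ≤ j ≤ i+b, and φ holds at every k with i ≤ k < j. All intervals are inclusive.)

Evaluate at each i in [0,6]:
  i=0: ✗ (none in [0,1])
  i=1: ✓ (witness j=2)
  i=2: ✓ (witness j=2)
  i=3: ✗ (none in [3,4])
  i=4: ✗ (none in [4,5])
  i=5: ✗ (none in [5,6])
  i=6: ✗ (none in [6,7])
Positions where it holds: {1, 2} → 2.

2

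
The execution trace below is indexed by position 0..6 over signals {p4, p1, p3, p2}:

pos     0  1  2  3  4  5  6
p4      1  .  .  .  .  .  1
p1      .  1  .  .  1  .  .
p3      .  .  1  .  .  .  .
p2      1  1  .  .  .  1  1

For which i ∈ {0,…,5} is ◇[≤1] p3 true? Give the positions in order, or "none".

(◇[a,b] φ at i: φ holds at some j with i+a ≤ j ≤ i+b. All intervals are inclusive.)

1, 2

Evaluate at each i in [0,5]:
  i=0: ✗ (none in [0,1])
  i=1: ✓ (witness j=2)
  i=2: ✓ (witness j=2)
  i=3: ✗ (none in [3,4])
  i=4: ✗ (none in [4,5])
  i=5: ✗ (none in [5,6])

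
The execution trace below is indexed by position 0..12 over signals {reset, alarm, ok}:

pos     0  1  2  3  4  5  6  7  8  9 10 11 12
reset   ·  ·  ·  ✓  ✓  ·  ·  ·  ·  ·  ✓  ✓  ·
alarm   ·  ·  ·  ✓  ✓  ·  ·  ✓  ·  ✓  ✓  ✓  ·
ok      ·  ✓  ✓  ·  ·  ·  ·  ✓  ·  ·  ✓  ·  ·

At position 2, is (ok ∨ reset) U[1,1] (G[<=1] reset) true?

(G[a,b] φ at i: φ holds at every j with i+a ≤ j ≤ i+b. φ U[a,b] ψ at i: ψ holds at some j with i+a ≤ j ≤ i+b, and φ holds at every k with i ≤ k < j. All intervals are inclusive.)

Need some j in [3,3] with G[<=1] reset, and (ok ∨ reset) at every k in [2,j-1].
  j=3: G[<=1] reset holds; (ok ∨ reset) holds at every k in [2,2] → satisfied.

True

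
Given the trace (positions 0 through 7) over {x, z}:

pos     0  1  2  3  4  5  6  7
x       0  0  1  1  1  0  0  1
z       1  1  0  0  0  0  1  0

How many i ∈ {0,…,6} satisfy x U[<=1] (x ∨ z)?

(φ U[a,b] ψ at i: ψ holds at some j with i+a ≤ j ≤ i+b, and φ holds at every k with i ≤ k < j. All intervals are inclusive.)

Evaluate at each i in [0,6]:
  i=0: ✓ (rhs at j=0)
  i=1: ✓ (rhs at j=1)
  i=2: ✓ (rhs at j=2)
  i=3: ✓ (rhs at j=3)
  i=4: ✓ (rhs at j=4)
  i=5: ✗ (lhs fails at k=5 before rhs at j=6)
  i=6: ✓ (rhs at j=6)
Positions where it holds: {0, 1, 2, 3, 4, 6} → 6.

6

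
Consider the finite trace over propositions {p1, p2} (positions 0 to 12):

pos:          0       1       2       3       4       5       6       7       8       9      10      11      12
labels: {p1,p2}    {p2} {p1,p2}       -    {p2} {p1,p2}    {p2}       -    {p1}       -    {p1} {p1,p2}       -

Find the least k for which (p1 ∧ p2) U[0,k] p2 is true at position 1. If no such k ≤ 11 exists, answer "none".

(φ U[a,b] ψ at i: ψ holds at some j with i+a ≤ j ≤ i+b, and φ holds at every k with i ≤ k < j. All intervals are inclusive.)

0

Need earliest j ≥ 1 with p2, and (p1 ∧ p2) at every k in [1,j-1].
  j=1: rhs holds (empty prefix). k = 0.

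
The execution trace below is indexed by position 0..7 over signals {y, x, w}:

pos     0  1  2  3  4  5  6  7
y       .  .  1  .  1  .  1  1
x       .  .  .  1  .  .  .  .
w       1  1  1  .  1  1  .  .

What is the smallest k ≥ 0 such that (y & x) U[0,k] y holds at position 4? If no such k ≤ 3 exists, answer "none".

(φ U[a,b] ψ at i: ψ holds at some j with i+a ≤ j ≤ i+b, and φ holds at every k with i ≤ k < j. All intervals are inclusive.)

0

Need earliest j ≥ 4 with y, and (y & x) at every k in [4,j-1].
  j=4: rhs holds (empty prefix). k = 0.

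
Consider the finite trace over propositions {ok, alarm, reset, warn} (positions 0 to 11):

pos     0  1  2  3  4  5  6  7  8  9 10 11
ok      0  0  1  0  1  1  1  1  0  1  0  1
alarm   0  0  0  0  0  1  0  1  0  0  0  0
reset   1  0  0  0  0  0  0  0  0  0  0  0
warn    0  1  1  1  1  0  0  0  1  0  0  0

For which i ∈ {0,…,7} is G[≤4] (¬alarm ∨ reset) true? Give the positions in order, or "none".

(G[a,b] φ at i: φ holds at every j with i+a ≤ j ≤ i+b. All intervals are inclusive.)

Evaluate at each i in [0,7]:
  i=0: ✓ (all of [0,4])
  i=1: ✗ (fails at j=5)
  i=2: ✗ (fails at j=5)
  i=3: ✗ (fails at j=5)
  i=4: ✗ (fails at j=5)
  i=5: ✗ (fails at j=5)
  i=6: ✗ (fails at j=7)
  i=7: ✗ (fails at j=7)

0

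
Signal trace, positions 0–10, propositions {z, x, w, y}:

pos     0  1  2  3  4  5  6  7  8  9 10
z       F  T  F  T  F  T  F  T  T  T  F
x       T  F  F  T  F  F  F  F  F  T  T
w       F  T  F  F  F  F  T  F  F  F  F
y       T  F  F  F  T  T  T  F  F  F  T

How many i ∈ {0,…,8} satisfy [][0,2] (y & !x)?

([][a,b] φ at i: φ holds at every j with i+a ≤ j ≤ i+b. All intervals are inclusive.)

Evaluate at each i in [0,8]:
  i=0: ✗ (fails at j=0)
  i=1: ✗ (fails at j=1)
  i=2: ✗ (fails at j=2)
  i=3: ✗ (fails at j=3)
  i=4: ✓ (all of [4,6])
  i=5: ✗ (fails at j=7)
  i=6: ✗ (fails at j=7)
  i=7: ✗ (fails at j=7)
  i=8: ✗ (fails at j=8)
Positions where it holds: {4} → 1.

1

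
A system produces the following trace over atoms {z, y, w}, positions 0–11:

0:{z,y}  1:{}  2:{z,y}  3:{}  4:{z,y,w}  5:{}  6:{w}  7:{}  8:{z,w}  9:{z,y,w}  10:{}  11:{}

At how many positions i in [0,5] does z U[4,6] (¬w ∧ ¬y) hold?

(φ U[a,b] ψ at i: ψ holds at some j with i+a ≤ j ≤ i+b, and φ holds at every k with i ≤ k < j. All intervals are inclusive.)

0

Evaluate at each i in [0,5]:
  i=0: ✗ (lhs fails at k=1 before rhs at j=5)
  i=1: ✗ (lhs fails at k=1 before rhs at j=5)
  i=2: ✗ (lhs fails at k=3 before rhs at j=7)
  i=3: ✗ (lhs fails at k=3 before rhs at j=7)
  i=4: ✗ (lhs fails at k=5 before rhs at j=10)
  i=5: ✗ (lhs fails at k=5 before rhs at j=10)
Positions where it holds: {} → 0.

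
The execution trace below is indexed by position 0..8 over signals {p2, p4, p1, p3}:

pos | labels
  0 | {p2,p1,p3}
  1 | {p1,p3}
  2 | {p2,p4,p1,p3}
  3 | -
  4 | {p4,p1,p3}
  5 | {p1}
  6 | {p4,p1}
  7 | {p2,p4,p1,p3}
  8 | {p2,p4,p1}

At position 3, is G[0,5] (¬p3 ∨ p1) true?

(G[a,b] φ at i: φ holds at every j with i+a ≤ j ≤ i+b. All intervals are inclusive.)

True

Check (¬p3 ∨ p1) at every j in [3,8]:
  j=3: true
  j=4: true
  j=5: true
  j=6: true
  j=7: true
  j=8: true
All positions satisfy it → formula holds.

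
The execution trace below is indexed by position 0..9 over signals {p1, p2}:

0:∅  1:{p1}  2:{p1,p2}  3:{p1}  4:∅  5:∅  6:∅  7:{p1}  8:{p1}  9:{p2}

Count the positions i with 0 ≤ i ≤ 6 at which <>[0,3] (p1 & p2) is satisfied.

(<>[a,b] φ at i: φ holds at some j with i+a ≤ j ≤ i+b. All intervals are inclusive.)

Evaluate at each i in [0,6]:
  i=0: ✓ (witness j=2)
  i=1: ✓ (witness j=2)
  i=2: ✓ (witness j=2)
  i=3: ✗ (none in [3,6])
  i=4: ✗ (none in [4,7])
  i=5: ✗ (none in [5,8])
  i=6: ✗ (none in [6,9])
Positions where it holds: {0, 1, 2} → 3.

3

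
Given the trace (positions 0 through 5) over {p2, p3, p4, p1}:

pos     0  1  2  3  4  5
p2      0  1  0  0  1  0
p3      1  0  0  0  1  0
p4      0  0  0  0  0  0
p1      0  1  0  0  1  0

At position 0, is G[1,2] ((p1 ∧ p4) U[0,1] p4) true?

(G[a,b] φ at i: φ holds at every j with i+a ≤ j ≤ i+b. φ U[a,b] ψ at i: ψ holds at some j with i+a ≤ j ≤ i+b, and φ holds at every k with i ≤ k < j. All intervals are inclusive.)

Check ((p1 ∧ p4) U[0,1] p4) at every j in [1,2]:
  j=1: fails
  j=2: fails
Fails at j=1 → formula fails.

False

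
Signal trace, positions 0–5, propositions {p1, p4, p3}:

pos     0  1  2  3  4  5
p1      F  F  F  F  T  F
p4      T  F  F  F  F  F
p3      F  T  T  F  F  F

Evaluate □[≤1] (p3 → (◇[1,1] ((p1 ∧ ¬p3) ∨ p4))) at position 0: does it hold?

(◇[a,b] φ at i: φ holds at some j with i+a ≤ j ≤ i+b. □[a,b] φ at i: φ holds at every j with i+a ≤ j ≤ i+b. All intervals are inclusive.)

No

Check (p3 → (◇[1,1] ((p1 ∧ ¬p3) ∨ p4))) at every j in [0,1]:
  j=0: antecedent false → ✓
  j=1: antecedent true; consequent fails (none in [2,2]) → ✗
Fails at j=1 → formula fails.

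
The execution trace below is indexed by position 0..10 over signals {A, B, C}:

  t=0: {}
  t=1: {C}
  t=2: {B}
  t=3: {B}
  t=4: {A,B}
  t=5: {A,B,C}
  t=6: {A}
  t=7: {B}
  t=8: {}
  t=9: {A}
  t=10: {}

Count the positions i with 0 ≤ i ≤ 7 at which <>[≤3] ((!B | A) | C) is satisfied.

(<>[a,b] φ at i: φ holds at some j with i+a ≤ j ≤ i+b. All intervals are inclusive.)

Evaluate at each i in [0,7]:
  i=0: ✓ (witness j=0)
  i=1: ✓ (witness j=1)
  i=2: ✓ (witness j=4)
  i=3: ✓ (witness j=4)
  i=4: ✓ (witness j=4)
  i=5: ✓ (witness j=5)
  i=6: ✓ (witness j=6)
  i=7: ✓ (witness j=8)
Positions where it holds: {0, 1, 2, 3, 4, 5, 6, 7} → 8.

8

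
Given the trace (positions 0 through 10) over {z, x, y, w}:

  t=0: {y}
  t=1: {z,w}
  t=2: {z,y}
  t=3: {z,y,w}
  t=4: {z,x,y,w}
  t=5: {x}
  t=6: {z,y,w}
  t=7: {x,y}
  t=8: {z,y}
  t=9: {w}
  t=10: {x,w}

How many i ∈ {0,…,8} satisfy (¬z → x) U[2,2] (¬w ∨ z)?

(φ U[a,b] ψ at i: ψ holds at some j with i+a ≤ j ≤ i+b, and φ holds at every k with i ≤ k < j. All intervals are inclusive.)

Evaluate at each i in [0,8]:
  i=0: ✗ (lhs fails at k=0 before rhs at j=2)
  i=1: ✓ (rhs at j=3; lhs holds on [1,2])
  i=2: ✓ (rhs at j=4; lhs holds on [2,3])
  i=3: ✓ (rhs at j=5; lhs holds on [3,4])
  i=4: ✓ (rhs at j=6; lhs holds on [4,5])
  i=5: ✓ (rhs at j=7; lhs holds on [5,6])
  i=6: ✓ (rhs at j=8; lhs holds on [6,7])
  i=7: ✗ (no rhs in [9,9])
  i=8: ✗ (no rhs in [10,10])
Positions where it holds: {1, 2, 3, 4, 5, 6} → 6.

6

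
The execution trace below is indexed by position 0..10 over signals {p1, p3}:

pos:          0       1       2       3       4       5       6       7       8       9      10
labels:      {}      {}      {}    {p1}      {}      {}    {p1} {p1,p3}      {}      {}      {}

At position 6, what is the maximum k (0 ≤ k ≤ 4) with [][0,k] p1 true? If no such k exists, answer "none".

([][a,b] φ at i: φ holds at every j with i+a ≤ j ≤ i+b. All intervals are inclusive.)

1

p1 must hold from j=6 onward; find where it first fails.
  j=6: holds
  j=7: holds
  j=8: fails
Holds on [6,7], so largest k = 1.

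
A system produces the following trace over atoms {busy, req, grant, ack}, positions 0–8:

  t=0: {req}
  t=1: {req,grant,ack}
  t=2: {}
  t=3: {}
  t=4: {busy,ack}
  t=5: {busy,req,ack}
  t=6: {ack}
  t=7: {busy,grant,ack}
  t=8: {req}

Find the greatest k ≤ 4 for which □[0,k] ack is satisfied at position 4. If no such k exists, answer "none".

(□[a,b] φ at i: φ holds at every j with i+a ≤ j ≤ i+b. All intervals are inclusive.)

ack must hold from j=4 onward; find where it first fails.
  j=4: holds
  j=5: holds
  j=6: holds
  j=7: holds
  j=8: fails
Holds on [4,7], so largest k = 3.

3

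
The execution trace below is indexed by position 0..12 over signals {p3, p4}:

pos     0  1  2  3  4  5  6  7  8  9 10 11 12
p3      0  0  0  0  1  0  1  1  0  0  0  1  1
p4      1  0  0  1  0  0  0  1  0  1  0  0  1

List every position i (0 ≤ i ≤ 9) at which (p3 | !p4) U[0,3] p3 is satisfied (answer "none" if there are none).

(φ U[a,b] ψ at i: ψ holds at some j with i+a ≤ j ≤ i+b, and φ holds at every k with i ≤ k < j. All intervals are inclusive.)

4, 5, 6, 7

Evaluate at each i in [0,9]:
  i=0: ✗ (no rhs in [0,3])
  i=1: ✗ (lhs fails at k=3 before rhs at j=4)
  i=2: ✗ (lhs fails at k=3 before rhs at j=4)
  i=3: ✗ (lhs fails at k=3 before rhs at j=4)
  i=4: ✓ (rhs at j=4)
  i=5: ✓ (rhs at j=6; lhs holds on [5,5])
  i=6: ✓ (rhs at j=6)
  i=7: ✓ (rhs at j=7)
  i=8: ✗ (lhs fails at k=9 before rhs at j=11)
  i=9: ✗ (lhs fails at k=9 before rhs at j=11)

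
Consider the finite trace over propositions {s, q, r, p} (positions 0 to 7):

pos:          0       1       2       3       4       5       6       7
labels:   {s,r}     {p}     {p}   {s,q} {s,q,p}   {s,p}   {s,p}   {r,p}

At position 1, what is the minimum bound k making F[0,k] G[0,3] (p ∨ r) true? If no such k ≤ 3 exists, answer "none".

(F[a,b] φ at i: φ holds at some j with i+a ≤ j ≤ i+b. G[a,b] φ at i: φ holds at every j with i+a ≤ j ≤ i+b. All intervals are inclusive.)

Scan j = 1,2,… for G[0,3] (p ∨ r):
  j=1: fails
  j=2: fails
  j=3: fails
  j=4: holds
First hit at j=4, so smallest k = 4-1 = 3.

3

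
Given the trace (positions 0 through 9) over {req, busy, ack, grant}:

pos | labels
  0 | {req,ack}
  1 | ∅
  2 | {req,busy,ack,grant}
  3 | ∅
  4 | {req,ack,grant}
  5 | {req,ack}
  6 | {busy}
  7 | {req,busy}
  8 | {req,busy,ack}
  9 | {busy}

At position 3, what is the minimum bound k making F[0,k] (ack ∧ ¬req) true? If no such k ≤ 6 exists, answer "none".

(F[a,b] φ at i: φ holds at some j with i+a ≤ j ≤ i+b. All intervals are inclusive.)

none

Scan j = 3,4,… for (ack ∧ ¬req):
  j=3: fails
  j=4: fails
  j=5: fails
  j=6: fails
  j=7: fails
  j=8: fails
  j=9: fails
No j in [3,9] satisfies it → none.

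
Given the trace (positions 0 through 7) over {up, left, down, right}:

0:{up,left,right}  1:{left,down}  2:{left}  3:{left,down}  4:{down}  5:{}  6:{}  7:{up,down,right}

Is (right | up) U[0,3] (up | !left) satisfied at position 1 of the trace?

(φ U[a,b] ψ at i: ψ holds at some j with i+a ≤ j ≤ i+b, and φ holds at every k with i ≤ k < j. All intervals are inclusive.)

No

Need some j in [1,4] with (up | !left), and (right | up) at every k in [1,j-1].
  j=1: (up | !left) false.
  j=2: (up | !left) false.
  j=3: (up | !left) false.
  j=4: (up | !left) holds, but (right | up) fails at k=1 → not this j.
No j in the window works → until fails.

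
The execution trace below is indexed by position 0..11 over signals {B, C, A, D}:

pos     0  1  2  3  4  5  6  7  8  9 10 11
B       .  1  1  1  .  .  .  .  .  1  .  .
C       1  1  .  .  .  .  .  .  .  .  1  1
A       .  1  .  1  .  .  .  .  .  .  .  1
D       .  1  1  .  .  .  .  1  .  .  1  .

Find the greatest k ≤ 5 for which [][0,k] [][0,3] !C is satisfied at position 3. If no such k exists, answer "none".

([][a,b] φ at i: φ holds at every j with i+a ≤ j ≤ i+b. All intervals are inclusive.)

3

[][0,3] !C must hold from j=3 onward; find where it first fails.
  j=3: holds
  j=4: holds
  j=5: holds
  j=6: holds
  j=7: fails
Holds on [3,6], so largest k = 3.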